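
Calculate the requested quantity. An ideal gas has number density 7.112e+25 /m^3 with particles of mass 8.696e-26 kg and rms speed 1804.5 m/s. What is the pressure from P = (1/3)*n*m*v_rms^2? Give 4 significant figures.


Step 1: v_rms^2 = 1804.5^2 = 3.256e+06
Step 2: n*m = 7.112e+25*8.696e-26 = 6.185
Step 3: P = (1/3)*6.185*3.256e+06 = 6.713e+06 Pa

6.713e+06


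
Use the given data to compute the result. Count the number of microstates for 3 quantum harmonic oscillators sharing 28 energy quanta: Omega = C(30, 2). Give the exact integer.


Step 1: Use binomial coefficient C(30, 2)
Step 2: Numerator = 30! / 28!
Step 3: Denominator = 2!
Step 4: Omega = 435

435


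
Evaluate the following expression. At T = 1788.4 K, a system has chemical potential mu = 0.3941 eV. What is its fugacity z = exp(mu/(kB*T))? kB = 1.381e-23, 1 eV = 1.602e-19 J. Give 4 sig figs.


Step 1: Convert mu to Joules: 0.3941*1.602e-19 = 6.313e-20 J
Step 2: kB*T = 1.381e-23*1788.4 = 2.47e-20 J
Step 3: mu/(kB*T) = 2.556
Step 4: z = exp(2.556) = 12.89

12.89


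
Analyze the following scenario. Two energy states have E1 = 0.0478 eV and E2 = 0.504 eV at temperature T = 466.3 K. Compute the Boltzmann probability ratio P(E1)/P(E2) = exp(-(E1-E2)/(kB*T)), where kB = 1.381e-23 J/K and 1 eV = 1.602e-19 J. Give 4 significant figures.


Step 1: Compute energy difference dE = E1 - E2 = 0.0478 - 0.504 = -0.4562 eV
Step 2: Convert to Joules: dE_J = -0.4562 * 1.602e-19 = -7.308e-20 J
Step 3: Compute exponent = -dE_J / (kB * T) = -(-7.308e-20) / (1.381e-23 * 466.3) = 11.35
Step 4: P(E1)/P(E2) = exp(11.35) = 8.488e+04

8.488e+04


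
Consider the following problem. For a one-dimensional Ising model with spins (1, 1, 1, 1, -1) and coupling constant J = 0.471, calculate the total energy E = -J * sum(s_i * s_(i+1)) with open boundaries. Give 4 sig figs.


Step 1: Nearest-neighbor products: 1, 1, 1, -1
Step 2: Sum of products = 2
Step 3: E = -0.471 * 2 = -0.942

-0.942


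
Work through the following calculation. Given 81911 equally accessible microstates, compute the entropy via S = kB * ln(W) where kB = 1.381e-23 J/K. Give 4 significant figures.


Step 1: ln(W) = ln(81911) = 11.31
Step 2: S = kB * ln(W) = 1.381e-23 * 11.31
Step 3: S = 1.562e-22 J/K

1.562e-22


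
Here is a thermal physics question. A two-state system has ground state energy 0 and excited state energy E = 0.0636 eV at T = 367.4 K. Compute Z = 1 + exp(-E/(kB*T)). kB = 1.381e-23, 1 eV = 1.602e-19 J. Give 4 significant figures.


Step 1: Compute beta*E = E*eV/(kB*T) = 0.0636*1.602e-19/(1.381e-23*367.4) = 2.008
Step 2: exp(-beta*E) = exp(-2.008) = 0.1342
Step 3: Z = 1 + 0.1342 = 1.134

1.134


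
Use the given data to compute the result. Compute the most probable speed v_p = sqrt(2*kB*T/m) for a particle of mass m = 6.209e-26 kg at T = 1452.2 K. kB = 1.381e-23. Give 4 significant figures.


Step 1: Numerator = 2*kB*T = 2*1.381e-23*1452.2 = 4.011e-20
Step 2: Ratio = 4.011e-20 / 6.209e-26 = 6.46e+05
Step 3: v_p = sqrt(6.46e+05) = 803.7 m/s

803.7


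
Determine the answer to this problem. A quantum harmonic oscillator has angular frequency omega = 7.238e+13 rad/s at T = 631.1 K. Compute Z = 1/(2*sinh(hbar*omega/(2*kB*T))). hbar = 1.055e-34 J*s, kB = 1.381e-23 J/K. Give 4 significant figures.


Step 1: Compute x = hbar*omega/(kB*T) = 1.055e-34*7.238e+13/(1.381e-23*631.1) = 0.8762
Step 2: x/2 = 0.4381
Step 3: sinh(x/2) = 0.4522
Step 4: Z = 1/(2*0.4522) = 1.106

1.106


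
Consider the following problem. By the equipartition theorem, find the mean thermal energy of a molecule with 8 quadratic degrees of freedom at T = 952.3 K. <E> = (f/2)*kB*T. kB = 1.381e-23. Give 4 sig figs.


Step 1: f/2 = 8/2 = 4
Step 2: kB*T = 1.381e-23 * 952.3 = 1.315e-20
Step 3: <E> = 4 * 1.315e-20 = 5.261e-20 J

5.261e-20


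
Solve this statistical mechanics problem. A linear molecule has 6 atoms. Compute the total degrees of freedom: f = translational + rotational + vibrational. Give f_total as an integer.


Step 1: Translational DOF = 3
Step 2: Rotational DOF (linear) = 2
Step 3: Vibrational DOF = 3*6 - 5 = 13
Step 4: Total = 3 + 2 + 13 = 18

18


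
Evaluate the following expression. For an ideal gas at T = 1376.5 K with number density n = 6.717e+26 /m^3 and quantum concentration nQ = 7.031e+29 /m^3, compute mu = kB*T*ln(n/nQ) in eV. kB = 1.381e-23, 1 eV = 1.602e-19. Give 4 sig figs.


Step 1: n/nQ = 6.717e+26/7.031e+29 = 0.0009553
Step 2: ln(n/nQ) = -6.953
Step 3: mu = kB*T*ln(n/nQ) = 1.901e-20*-6.953 = -1.322e-19 J
Step 4: Convert to eV: -1.322e-19/1.602e-19 = -0.8251 eV

-0.8251


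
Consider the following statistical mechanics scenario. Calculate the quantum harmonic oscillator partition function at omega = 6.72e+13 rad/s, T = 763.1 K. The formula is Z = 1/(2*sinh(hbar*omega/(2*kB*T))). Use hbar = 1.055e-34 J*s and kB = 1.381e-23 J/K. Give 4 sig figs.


Step 1: Compute x = hbar*omega/(kB*T) = 1.055e-34*6.72e+13/(1.381e-23*763.1) = 0.6727
Step 2: x/2 = 0.3364
Step 3: sinh(x/2) = 0.3427
Step 4: Z = 1/(2*0.3427) = 1.459

1.459


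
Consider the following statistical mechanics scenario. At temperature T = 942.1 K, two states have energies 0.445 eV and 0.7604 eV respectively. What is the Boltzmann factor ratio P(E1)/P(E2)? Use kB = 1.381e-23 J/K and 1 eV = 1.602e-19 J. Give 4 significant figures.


Step 1: Compute energy difference dE = E1 - E2 = 0.445 - 0.7604 = -0.3154 eV
Step 2: Convert to Joules: dE_J = -0.3154 * 1.602e-19 = -5.053e-20 J
Step 3: Compute exponent = -dE_J / (kB * T) = -(-5.053e-20) / (1.381e-23 * 942.1) = 3.884
Step 4: P(E1)/P(E2) = exp(3.884) = 48.6

48.6


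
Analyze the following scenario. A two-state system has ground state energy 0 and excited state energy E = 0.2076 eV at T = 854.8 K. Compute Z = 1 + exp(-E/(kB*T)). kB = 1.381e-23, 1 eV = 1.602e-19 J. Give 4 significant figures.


Step 1: Compute beta*E = E*eV/(kB*T) = 0.2076*1.602e-19/(1.381e-23*854.8) = 2.817
Step 2: exp(-beta*E) = exp(-2.817) = 0.05977
Step 3: Z = 1 + 0.05977 = 1.06

1.06


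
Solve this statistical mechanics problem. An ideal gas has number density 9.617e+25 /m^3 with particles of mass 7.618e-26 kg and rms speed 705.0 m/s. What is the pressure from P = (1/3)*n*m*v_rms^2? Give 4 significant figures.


Step 1: v_rms^2 = 705.0^2 = 4.97e+05
Step 2: n*m = 9.617e+25*7.618e-26 = 7.326
Step 3: P = (1/3)*7.326*4.97e+05 = 1.214e+06 Pa

1.214e+06


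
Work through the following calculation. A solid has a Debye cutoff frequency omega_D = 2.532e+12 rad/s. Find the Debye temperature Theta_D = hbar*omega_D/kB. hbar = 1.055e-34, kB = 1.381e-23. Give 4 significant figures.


Step 1: hbar*omega_D = 1.055e-34 * 2.532e+12 = 2.671e-22 J
Step 2: Theta_D = 2.671e-22 / 1.381e-23
Step 3: Theta_D = 19.34 K

19.34


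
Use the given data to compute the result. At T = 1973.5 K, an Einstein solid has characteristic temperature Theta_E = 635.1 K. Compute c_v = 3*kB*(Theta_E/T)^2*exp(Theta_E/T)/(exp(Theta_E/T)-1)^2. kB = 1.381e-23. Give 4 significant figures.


Step 1: x = Theta_E/T = 635.1/1973.5 = 0.3218
Step 2: x^2 = 0.1036
Step 3: exp(x) = 1.38
Step 4: c_v = 3*1.381e-23*0.1036*1.38/(1.38-1)^2 = 4.107e-23

4.107e-23


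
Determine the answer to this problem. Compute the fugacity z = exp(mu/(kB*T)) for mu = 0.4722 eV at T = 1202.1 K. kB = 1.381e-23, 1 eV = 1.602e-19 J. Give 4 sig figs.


Step 1: Convert mu to Joules: 0.4722*1.602e-19 = 7.565e-20 J
Step 2: kB*T = 1.381e-23*1202.1 = 1.66e-20 J
Step 3: mu/(kB*T) = 4.557
Step 4: z = exp(4.557) = 95.27

95.27


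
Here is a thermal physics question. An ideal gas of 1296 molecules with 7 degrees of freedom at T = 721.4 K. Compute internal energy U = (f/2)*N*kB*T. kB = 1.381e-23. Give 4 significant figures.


Step 1: f/2 = 7/2 = 3.5
Step 2: N*kB*T = 1296*1.381e-23*721.4 = 1.291e-17
Step 3: U = 3.5 * 1.291e-17 = 4.519e-17 J

4.519e-17


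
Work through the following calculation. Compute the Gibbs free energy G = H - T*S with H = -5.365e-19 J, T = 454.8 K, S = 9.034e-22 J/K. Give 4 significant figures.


Step 1: T*S = 454.8 * 9.034e-22 = 4.109e-19 J
Step 2: G = H - T*S = -5.365e-19 - 4.109e-19
Step 3: G = -9.474e-19 J

-9.474e-19


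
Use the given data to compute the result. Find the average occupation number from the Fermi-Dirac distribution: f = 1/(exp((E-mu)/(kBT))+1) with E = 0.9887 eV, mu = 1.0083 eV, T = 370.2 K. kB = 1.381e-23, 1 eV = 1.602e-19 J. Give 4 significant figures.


Step 1: (E - mu) = 0.9887 - 1.0083 = -0.0196 eV
Step 2: Convert: (E-mu)*eV = -3.14e-21 J
Step 3: x = (E-mu)*eV/(kB*T) = -0.6142
Step 4: f = 1/(exp(-0.6142)+1) = 0.6489

0.6489


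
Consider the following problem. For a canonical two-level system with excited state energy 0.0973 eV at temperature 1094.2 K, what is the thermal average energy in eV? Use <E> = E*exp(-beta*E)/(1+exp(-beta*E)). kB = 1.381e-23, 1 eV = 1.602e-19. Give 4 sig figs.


Step 1: beta*E = 0.0973*1.602e-19/(1.381e-23*1094.2) = 1.032
Step 2: exp(-beta*E) = 0.3565
Step 3: <E> = 0.0973*0.3565/(1+0.3565) = 0.02557 eV

0.02557


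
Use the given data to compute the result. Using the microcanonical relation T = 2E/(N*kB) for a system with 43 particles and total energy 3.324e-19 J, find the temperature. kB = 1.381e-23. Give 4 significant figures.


Step 1: Numerator = 2*E = 2*3.324e-19 = 6.648e-19 J
Step 2: Denominator = N*kB = 43*1.381e-23 = 5.938e-22
Step 3: T = 6.648e-19 / 5.938e-22 = 1120 K

1120


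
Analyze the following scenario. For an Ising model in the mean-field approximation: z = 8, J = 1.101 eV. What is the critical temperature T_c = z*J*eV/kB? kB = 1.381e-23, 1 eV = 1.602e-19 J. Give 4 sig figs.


Step 1: z*J = 8*1.101 = 8.808 eV
Step 2: Convert to Joules: 8.808*1.602e-19 = 1.411e-18 J
Step 3: T_c = 1.411e-18 / 1.381e-23 = 1.022e+05 K

1.022e+05


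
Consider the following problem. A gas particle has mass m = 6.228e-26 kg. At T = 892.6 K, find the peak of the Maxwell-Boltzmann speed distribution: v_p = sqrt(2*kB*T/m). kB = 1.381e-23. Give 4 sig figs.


Step 1: Numerator = 2*kB*T = 2*1.381e-23*892.6 = 2.465e-20
Step 2: Ratio = 2.465e-20 / 6.228e-26 = 3.959e+05
Step 3: v_p = sqrt(3.959e+05) = 629.2 m/s

629.2


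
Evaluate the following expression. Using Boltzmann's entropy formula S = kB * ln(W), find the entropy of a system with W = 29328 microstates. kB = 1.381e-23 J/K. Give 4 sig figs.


Step 1: ln(W) = ln(29328) = 10.29
Step 2: S = kB * ln(W) = 1.381e-23 * 10.29
Step 3: S = 1.421e-22 J/K

1.421e-22


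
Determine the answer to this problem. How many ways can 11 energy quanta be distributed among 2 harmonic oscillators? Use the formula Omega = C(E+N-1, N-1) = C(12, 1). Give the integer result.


Step 1: Use binomial coefficient C(12, 1)
Step 2: Numerator = 12! / 11!
Step 3: Denominator = 1!
Step 4: Omega = 12

12


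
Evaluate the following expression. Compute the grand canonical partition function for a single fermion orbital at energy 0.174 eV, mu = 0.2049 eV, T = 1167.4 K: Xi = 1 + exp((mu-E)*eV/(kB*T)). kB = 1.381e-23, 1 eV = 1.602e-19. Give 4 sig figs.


Step 1: (mu - E) = 0.2049 - 0.174 = 0.0309 eV
Step 2: x = (mu-E)*eV/(kB*T) = 0.0309*1.602e-19/(1.381e-23*1167.4) = 0.307
Step 3: exp(x) = 1.359
Step 4: Xi = 1 + 1.359 = 2.359

2.359


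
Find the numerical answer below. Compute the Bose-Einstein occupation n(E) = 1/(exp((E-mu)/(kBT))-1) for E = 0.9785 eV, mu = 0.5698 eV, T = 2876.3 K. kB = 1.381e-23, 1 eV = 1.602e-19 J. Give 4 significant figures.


Step 1: (E - mu) = 0.4087 eV
Step 2: x = (E-mu)*eV/(kB*T) = 0.4087*1.602e-19/(1.381e-23*2876.3) = 1.648
Step 3: exp(x) = 5.198
Step 4: n = 1/(exp(x)-1) = 0.2382

0.2382


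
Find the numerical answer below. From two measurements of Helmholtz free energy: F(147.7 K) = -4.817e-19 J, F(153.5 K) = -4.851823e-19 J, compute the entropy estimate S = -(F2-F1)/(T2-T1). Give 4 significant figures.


Step 1: dF = F2 - F1 = -4.851823e-19 - (-4.817e-19) = -3.4823e-21 J
Step 2: dT = T2 - T1 = 153.5 - 147.7 = 5.8 K
Step 3: S = -dF/dT = -(-3.4823e-21)/5.8 = 6.004e-22 J/K

6.004e-22


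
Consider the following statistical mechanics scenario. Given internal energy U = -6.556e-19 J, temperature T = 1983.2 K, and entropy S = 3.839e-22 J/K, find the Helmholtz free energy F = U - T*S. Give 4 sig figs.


Step 1: T*S = 1983.2 * 3.839e-22 = 7.614e-19 J
Step 2: F = U - T*S = -6.556e-19 - 7.614e-19
Step 3: F = -1.417e-18 J

-1.417e-18


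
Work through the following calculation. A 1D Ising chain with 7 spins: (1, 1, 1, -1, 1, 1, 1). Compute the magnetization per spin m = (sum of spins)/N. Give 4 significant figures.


Step 1: Count up spins (+1): 6, down spins (-1): 1
Step 2: Total magnetization M = 6 - 1 = 5
Step 3: m = M/N = 5/7 = 0.7143

0.7143


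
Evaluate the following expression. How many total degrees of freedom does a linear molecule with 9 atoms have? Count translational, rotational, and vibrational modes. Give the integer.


Step 1: Translational DOF = 3
Step 2: Rotational DOF (linear) = 2
Step 3: Vibrational DOF = 3*9 - 5 = 22
Step 4: Total = 3 + 2 + 22 = 27

27


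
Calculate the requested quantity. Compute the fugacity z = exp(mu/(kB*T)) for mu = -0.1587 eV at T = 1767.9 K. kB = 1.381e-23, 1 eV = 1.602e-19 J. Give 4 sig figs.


Step 1: Convert mu to Joules: -0.1587*1.602e-19 = -2.542e-20 J
Step 2: kB*T = 1.381e-23*1767.9 = 2.441e-20 J
Step 3: mu/(kB*T) = -1.041
Step 4: z = exp(-1.041) = 0.353

0.353


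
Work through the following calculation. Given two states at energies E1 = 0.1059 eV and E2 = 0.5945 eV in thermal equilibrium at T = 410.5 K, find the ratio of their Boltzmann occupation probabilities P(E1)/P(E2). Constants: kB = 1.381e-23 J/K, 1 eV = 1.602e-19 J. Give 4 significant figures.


Step 1: Compute energy difference dE = E1 - E2 = 0.1059 - 0.5945 = -0.4886 eV
Step 2: Convert to Joules: dE_J = -0.4886 * 1.602e-19 = -7.827e-20 J
Step 3: Compute exponent = -dE_J / (kB * T) = -(-7.827e-20) / (1.381e-23 * 410.5) = 13.81
Step 4: P(E1)/P(E2) = exp(13.81) = 9.918e+05

9.918e+05


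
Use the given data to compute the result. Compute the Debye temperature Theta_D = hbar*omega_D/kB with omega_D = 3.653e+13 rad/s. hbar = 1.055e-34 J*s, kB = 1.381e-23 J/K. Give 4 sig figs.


Step 1: hbar*omega_D = 1.055e-34 * 3.653e+13 = 3.854e-21 J
Step 2: Theta_D = 3.854e-21 / 1.381e-23
Step 3: Theta_D = 279.1 K

279.1


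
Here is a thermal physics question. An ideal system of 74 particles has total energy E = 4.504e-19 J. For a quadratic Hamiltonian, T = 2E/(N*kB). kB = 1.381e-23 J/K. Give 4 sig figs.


Step 1: Numerator = 2*E = 2*4.504e-19 = 9.008e-19 J
Step 2: Denominator = N*kB = 74*1.381e-23 = 1.022e-21
Step 3: T = 9.008e-19 / 1.022e-21 = 881.5 K

881.5


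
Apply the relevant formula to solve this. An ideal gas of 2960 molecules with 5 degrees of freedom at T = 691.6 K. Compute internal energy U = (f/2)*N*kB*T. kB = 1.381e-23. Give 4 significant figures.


Step 1: f/2 = 5/2 = 2.5
Step 2: N*kB*T = 2960*1.381e-23*691.6 = 2.827e-17
Step 3: U = 2.5 * 2.827e-17 = 7.068e-17 J

7.068e-17


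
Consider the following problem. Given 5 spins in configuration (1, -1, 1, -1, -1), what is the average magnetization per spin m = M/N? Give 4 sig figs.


Step 1: Count up spins (+1): 2, down spins (-1): 3
Step 2: Total magnetization M = 2 - 3 = -1
Step 3: m = M/N = -1/5 = -0.2

-0.2


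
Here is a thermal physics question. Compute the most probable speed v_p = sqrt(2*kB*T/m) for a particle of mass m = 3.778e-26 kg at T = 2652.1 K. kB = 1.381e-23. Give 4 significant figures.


Step 1: Numerator = 2*kB*T = 2*1.381e-23*2652.1 = 7.325e-20
Step 2: Ratio = 7.325e-20 / 3.778e-26 = 1.939e+06
Step 3: v_p = sqrt(1.939e+06) = 1392 m/s

1392


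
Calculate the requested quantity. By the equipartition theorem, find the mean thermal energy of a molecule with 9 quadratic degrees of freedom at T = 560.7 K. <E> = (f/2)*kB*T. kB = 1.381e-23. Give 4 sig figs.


Step 1: f/2 = 9/2 = 4.5
Step 2: kB*T = 1.381e-23 * 560.7 = 7.743e-21
Step 3: <E> = 4.5 * 7.743e-21 = 3.484e-20 J

3.484e-20


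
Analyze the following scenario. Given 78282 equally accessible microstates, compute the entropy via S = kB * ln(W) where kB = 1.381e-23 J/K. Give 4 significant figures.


Step 1: ln(W) = ln(78282) = 11.27
Step 2: S = kB * ln(W) = 1.381e-23 * 11.27
Step 3: S = 1.556e-22 J/K

1.556e-22


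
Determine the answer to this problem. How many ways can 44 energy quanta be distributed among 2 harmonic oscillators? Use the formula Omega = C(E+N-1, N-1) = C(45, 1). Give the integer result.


Step 1: Use binomial coefficient C(45, 1)
Step 2: Numerator = 45! / 44!
Step 3: Denominator = 1!
Step 4: Omega = 45

45


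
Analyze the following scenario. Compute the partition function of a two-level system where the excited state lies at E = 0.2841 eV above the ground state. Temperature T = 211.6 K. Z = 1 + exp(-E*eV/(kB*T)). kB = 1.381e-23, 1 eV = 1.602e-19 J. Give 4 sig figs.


Step 1: Compute beta*E = E*eV/(kB*T) = 0.2841*1.602e-19/(1.381e-23*211.6) = 15.57
Step 2: exp(-beta*E) = exp(-15.57) = 1.722e-07
Step 3: Z = 1 + 1.722e-07 = 1

1


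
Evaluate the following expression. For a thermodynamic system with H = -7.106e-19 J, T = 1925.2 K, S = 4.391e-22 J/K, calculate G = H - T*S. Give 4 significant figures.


Step 1: T*S = 1925.2 * 4.391e-22 = 8.454e-19 J
Step 2: G = H - T*S = -7.106e-19 - 8.454e-19
Step 3: G = -1.556e-18 J

-1.556e-18


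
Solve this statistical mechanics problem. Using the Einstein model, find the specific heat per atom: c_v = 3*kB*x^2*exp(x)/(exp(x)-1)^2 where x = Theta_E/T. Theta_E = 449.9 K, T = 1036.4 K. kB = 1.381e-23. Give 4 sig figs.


Step 1: x = Theta_E/T = 449.9/1036.4 = 0.4341
Step 2: x^2 = 0.1884
Step 3: exp(x) = 1.544
Step 4: c_v = 3*1.381e-23*0.1884*1.544/(1.544-1)^2 = 4.079e-23

4.079e-23


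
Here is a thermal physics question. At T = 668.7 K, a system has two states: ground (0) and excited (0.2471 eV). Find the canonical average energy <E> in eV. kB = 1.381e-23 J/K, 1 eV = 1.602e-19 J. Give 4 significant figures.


Step 1: beta*E = 0.2471*1.602e-19/(1.381e-23*668.7) = 4.287
Step 2: exp(-beta*E) = 0.01375
Step 3: <E> = 0.2471*0.01375/(1+0.01375) = 0.003352 eV

0.003352


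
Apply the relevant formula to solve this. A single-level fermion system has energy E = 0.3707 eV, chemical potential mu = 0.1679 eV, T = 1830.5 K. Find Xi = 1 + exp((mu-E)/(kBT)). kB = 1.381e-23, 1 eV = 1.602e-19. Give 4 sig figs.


Step 1: (mu - E) = 0.1679 - 0.3707 = -0.2028 eV
Step 2: x = (mu-E)*eV/(kB*T) = -0.2028*1.602e-19/(1.381e-23*1830.5) = -1.285
Step 3: exp(x) = 0.2766
Step 4: Xi = 1 + 0.2766 = 1.277

1.277


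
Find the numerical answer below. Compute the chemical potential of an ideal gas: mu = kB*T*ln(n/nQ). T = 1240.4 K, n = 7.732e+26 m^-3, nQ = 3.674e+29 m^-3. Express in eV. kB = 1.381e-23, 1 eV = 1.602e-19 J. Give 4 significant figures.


Step 1: n/nQ = 7.732e+26/3.674e+29 = 0.002105
Step 2: ln(n/nQ) = -6.164
Step 3: mu = kB*T*ln(n/nQ) = 1.713e-20*-6.164 = -1.056e-19 J
Step 4: Convert to eV: -1.056e-19/1.602e-19 = -0.6591 eV

-0.6591


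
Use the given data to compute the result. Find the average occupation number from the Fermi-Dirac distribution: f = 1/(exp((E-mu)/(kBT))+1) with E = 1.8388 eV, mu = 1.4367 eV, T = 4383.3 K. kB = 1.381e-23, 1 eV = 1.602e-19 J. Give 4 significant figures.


Step 1: (E - mu) = 1.8388 - 1.4367 = 0.4021 eV
Step 2: Convert: (E-mu)*eV = 6.442e-20 J
Step 3: x = (E-mu)*eV/(kB*T) = 1.064
Step 4: f = 1/(exp(1.064)+1) = 0.2565

0.2565


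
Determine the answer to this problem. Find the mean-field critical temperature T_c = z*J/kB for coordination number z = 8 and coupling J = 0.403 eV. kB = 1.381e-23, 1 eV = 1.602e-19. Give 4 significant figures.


Step 1: z*J = 8*0.403 = 3.224 eV
Step 2: Convert to Joules: 3.224*1.602e-19 = 5.165e-19 J
Step 3: T_c = 5.165e-19 / 1.381e-23 = 3.74e+04 K

3.74e+04


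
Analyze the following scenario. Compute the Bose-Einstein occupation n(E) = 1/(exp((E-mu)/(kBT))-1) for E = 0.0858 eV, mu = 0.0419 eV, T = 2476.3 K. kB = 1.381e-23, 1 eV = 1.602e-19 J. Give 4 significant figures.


Step 1: (E - mu) = 0.0439 eV
Step 2: x = (E-mu)*eV/(kB*T) = 0.0439*1.602e-19/(1.381e-23*2476.3) = 0.2057
Step 3: exp(x) = 1.228
Step 4: n = 1/(exp(x)-1) = 4.38

4.38


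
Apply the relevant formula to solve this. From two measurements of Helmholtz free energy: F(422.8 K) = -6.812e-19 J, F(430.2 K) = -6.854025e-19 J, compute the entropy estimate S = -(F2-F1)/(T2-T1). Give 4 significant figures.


Step 1: dF = F2 - F1 = -6.854025e-19 - (-6.812e-19) = -4.2025e-21 J
Step 2: dT = T2 - T1 = 430.2 - 422.8 = 7.4 K
Step 3: S = -dF/dT = -(-4.2025e-21)/7.4 = 5.679e-22 J/K

5.679e-22


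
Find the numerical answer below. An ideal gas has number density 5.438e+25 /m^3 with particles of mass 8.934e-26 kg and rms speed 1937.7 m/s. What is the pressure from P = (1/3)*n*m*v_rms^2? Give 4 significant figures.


Step 1: v_rms^2 = 1937.7^2 = 3.755e+06
Step 2: n*m = 5.438e+25*8.934e-26 = 4.858
Step 3: P = (1/3)*4.858*3.755e+06 = 6.08e+06 Pa

6.08e+06


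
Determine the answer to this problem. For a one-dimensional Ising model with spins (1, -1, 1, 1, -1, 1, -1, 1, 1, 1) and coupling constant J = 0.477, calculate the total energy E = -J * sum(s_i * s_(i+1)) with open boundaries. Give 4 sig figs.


Step 1: Nearest-neighbor products: -1, -1, 1, -1, -1, -1, -1, 1, 1
Step 2: Sum of products = -3
Step 3: E = -0.477 * -3 = 1.431

1.431


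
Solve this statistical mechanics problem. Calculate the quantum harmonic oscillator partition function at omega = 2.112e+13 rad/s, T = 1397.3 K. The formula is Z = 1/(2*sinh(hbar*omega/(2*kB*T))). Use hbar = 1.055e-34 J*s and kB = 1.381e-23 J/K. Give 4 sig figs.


Step 1: Compute x = hbar*omega/(kB*T) = 1.055e-34*2.112e+13/(1.381e-23*1397.3) = 0.1155
Step 2: x/2 = 0.05773
Step 3: sinh(x/2) = 0.05777
Step 4: Z = 1/(2*0.05777) = 8.656

8.656


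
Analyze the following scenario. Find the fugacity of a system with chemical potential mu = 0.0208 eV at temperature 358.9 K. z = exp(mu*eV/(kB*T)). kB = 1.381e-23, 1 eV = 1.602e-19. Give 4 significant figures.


Step 1: Convert mu to Joules: 0.0208*1.602e-19 = 3.332e-21 J
Step 2: kB*T = 1.381e-23*358.9 = 4.956e-21 J
Step 3: mu/(kB*T) = 0.6723
Step 4: z = exp(0.6723) = 1.959

1.959


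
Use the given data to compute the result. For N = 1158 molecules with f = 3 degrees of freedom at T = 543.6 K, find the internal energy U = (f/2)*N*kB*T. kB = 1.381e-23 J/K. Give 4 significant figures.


Step 1: f/2 = 3/2 = 1.5
Step 2: N*kB*T = 1158*1.381e-23*543.6 = 8.693e-18
Step 3: U = 1.5 * 8.693e-18 = 1.304e-17 J

1.304e-17


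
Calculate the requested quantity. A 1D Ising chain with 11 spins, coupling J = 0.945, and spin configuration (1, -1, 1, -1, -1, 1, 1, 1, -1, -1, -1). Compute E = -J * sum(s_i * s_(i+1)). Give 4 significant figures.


Step 1: Nearest-neighbor products: -1, -1, -1, 1, -1, 1, 1, -1, 1, 1
Step 2: Sum of products = 0
Step 3: E = -0.945 * 0 = 0

0


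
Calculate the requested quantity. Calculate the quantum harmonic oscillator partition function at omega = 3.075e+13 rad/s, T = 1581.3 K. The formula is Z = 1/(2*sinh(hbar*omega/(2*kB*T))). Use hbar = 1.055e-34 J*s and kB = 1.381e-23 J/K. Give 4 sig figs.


Step 1: Compute x = hbar*omega/(kB*T) = 1.055e-34*3.075e+13/(1.381e-23*1581.3) = 0.1486
Step 2: x/2 = 0.07428
Step 3: sinh(x/2) = 0.07435
Step 4: Z = 1/(2*0.07435) = 6.725

6.725


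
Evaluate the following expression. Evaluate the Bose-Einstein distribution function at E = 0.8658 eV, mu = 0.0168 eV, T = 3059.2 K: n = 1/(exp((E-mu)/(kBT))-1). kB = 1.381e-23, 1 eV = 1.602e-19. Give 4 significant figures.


Step 1: (E - mu) = 0.849 eV
Step 2: x = (E-mu)*eV/(kB*T) = 0.849*1.602e-19/(1.381e-23*3059.2) = 3.219
Step 3: exp(x) = 25.01
Step 4: n = 1/(exp(x)-1) = 0.04165

0.04165


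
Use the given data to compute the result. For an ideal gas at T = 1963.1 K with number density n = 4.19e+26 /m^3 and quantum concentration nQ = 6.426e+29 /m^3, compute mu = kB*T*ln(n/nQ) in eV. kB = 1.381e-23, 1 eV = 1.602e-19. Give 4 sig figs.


Step 1: n/nQ = 4.19e+26/6.426e+29 = 0.000652
Step 2: ln(n/nQ) = -7.335
Step 3: mu = kB*T*ln(n/nQ) = 2.711e-20*-7.335 = -1.989e-19 J
Step 4: Convert to eV: -1.989e-19/1.602e-19 = -1.241 eV

-1.241


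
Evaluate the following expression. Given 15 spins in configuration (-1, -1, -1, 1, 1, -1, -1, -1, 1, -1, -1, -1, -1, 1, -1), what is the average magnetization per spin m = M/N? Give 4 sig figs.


Step 1: Count up spins (+1): 4, down spins (-1): 11
Step 2: Total magnetization M = 4 - 11 = -7
Step 3: m = M/N = -7/15 = -0.4667

-0.4667


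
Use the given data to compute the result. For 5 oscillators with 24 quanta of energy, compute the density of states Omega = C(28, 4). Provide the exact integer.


Step 1: Use binomial coefficient C(28, 4)
Step 2: Numerator = 28! / 24!
Step 3: Denominator = 4!
Step 4: Omega = 20475

20475


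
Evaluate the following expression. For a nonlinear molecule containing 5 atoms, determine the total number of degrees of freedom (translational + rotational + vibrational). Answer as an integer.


Step 1: Translational DOF = 3
Step 2: Rotational DOF (nonlinear) = 3
Step 3: Vibrational DOF = 3*5 - 6 = 9
Step 4: Total = 3 + 3 + 9 = 15

15


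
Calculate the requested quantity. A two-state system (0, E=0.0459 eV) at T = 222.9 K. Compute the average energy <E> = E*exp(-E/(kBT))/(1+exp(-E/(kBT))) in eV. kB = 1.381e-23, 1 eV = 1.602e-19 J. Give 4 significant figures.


Step 1: beta*E = 0.0459*1.602e-19/(1.381e-23*222.9) = 2.389
Step 2: exp(-beta*E) = 0.09174
Step 3: <E> = 0.0459*0.09174/(1+0.09174) = 0.003857 eV

0.003857


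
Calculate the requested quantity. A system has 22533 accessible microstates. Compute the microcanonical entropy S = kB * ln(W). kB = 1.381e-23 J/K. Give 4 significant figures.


Step 1: ln(W) = ln(22533) = 10.02
Step 2: S = kB * ln(W) = 1.381e-23 * 10.02
Step 3: S = 1.384e-22 J/K

1.384e-22


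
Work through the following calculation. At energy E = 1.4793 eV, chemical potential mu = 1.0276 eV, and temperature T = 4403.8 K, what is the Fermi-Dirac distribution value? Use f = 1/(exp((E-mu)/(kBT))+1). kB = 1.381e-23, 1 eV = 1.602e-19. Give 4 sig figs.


Step 1: (E - mu) = 1.4793 - 1.0276 = 0.4517 eV
Step 2: Convert: (E-mu)*eV = 7.236e-20 J
Step 3: x = (E-mu)*eV/(kB*T) = 1.19
Step 4: f = 1/(exp(1.19)+1) = 0.2333

0.2333


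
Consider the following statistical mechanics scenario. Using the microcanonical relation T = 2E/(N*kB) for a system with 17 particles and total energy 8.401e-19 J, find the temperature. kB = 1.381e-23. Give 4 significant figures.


Step 1: Numerator = 2*E = 2*8.401e-19 = 1.68e-18 J
Step 2: Denominator = N*kB = 17*1.381e-23 = 2.348e-22
Step 3: T = 1.68e-18 / 2.348e-22 = 7157 K

7157


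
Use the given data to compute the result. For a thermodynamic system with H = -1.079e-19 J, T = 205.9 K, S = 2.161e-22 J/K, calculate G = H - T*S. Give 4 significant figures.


Step 1: T*S = 205.9 * 2.161e-22 = 4.449e-20 J
Step 2: G = H - T*S = -1.079e-19 - 4.449e-20
Step 3: G = -1.524e-19 J

-1.524e-19


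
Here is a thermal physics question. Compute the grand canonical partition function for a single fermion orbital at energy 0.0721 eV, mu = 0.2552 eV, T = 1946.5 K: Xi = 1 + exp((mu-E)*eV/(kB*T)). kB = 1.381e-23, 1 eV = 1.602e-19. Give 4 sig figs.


Step 1: (mu - E) = 0.2552 - 0.0721 = 0.1831 eV
Step 2: x = (mu-E)*eV/(kB*T) = 0.1831*1.602e-19/(1.381e-23*1946.5) = 1.091
Step 3: exp(x) = 2.978
Step 4: Xi = 1 + 2.978 = 3.978

3.978


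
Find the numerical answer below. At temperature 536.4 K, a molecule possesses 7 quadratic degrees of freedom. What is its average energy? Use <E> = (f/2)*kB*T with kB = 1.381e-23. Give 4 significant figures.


Step 1: f/2 = 7/2 = 3.5
Step 2: kB*T = 1.381e-23 * 536.4 = 7.408e-21
Step 3: <E> = 3.5 * 7.408e-21 = 2.593e-20 J

2.593e-20


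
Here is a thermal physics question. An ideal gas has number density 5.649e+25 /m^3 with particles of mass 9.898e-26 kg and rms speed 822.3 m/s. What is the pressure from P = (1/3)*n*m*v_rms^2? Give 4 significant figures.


Step 1: v_rms^2 = 822.3^2 = 6.762e+05
Step 2: n*m = 5.649e+25*9.898e-26 = 5.591
Step 3: P = (1/3)*5.591*6.762e+05 = 1.26e+06 Pa

1.26e+06


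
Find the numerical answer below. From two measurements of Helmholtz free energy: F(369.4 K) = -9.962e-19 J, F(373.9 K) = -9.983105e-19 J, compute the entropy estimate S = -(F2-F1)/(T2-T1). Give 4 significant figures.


Step 1: dF = F2 - F1 = -9.983105e-19 - (-9.962e-19) = -2.1105e-21 J
Step 2: dT = T2 - T1 = 373.9 - 369.4 = 4.5 K
Step 3: S = -dF/dT = -(-2.1105e-21)/4.5 = 4.69e-22 J/K

4.69e-22


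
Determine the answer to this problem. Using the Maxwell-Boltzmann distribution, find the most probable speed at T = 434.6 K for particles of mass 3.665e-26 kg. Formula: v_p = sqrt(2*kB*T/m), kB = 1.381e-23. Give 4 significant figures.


Step 1: Numerator = 2*kB*T = 2*1.381e-23*434.6 = 1.2e-20
Step 2: Ratio = 1.2e-20 / 3.665e-26 = 3.275e+05
Step 3: v_p = sqrt(3.275e+05) = 572.3 m/s

572.3


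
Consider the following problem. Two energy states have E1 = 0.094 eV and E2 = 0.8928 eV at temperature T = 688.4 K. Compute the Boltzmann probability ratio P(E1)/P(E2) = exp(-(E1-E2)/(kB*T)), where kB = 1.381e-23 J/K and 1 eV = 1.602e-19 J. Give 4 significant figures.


Step 1: Compute energy difference dE = E1 - E2 = 0.094 - 0.8928 = -0.7988 eV
Step 2: Convert to Joules: dE_J = -0.7988 * 1.602e-19 = -1.28e-19 J
Step 3: Compute exponent = -dE_J / (kB * T) = -(-1.28e-19) / (1.381e-23 * 688.4) = 13.46
Step 4: P(E1)/P(E2) = exp(13.46) = 7.013e+05

7.013e+05


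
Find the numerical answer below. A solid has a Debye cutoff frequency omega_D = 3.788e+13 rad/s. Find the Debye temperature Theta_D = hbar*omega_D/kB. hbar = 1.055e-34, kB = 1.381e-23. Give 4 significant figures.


Step 1: hbar*omega_D = 1.055e-34 * 3.788e+13 = 3.996e-21 J
Step 2: Theta_D = 3.996e-21 / 1.381e-23
Step 3: Theta_D = 289.4 K

289.4


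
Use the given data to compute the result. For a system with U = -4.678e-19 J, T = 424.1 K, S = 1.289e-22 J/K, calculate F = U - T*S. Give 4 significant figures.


Step 1: T*S = 424.1 * 1.289e-22 = 5.467e-20 J
Step 2: F = U - T*S = -4.678e-19 - 5.467e-20
Step 3: F = -5.225e-19 J

-5.225e-19


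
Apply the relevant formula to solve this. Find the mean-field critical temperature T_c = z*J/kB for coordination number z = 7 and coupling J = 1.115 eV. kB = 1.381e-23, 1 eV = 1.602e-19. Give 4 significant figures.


Step 1: z*J = 7*1.115 = 7.805 eV
Step 2: Convert to Joules: 7.805*1.602e-19 = 1.25e-18 J
Step 3: T_c = 1.25e-18 / 1.381e-23 = 9.054e+04 K

9.054e+04


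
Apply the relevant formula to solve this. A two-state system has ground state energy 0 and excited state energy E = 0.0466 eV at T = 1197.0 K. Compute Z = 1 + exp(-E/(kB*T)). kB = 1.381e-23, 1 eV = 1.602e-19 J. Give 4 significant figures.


Step 1: Compute beta*E = E*eV/(kB*T) = 0.0466*1.602e-19/(1.381e-23*1197.0) = 0.4516
Step 2: exp(-beta*E) = exp(-0.4516) = 0.6366
Step 3: Z = 1 + 0.6366 = 1.637

1.637


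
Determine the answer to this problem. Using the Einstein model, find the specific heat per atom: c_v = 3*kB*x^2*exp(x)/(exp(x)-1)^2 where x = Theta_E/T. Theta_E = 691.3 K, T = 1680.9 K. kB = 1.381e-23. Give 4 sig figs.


Step 1: x = Theta_E/T = 691.3/1680.9 = 0.4113
Step 2: x^2 = 0.1691
Step 3: exp(x) = 1.509
Step 4: c_v = 3*1.381e-23*0.1691*1.509/(1.509-1)^2 = 4.085e-23

4.085e-23


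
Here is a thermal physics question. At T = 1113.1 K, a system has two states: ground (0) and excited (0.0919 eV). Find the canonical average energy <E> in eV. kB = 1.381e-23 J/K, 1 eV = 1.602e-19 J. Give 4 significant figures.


Step 1: beta*E = 0.0919*1.602e-19/(1.381e-23*1113.1) = 0.9577
Step 2: exp(-beta*E) = 0.3838
Step 3: <E> = 0.0919*0.3838/(1+0.3838) = 0.02549 eV

0.02549


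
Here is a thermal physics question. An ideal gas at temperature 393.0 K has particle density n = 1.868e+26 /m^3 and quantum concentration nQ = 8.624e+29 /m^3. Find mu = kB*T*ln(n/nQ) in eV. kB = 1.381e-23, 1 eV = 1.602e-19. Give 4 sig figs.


Step 1: n/nQ = 1.868e+26/8.624e+29 = 0.0002166
Step 2: ln(n/nQ) = -8.437
Step 3: mu = kB*T*ln(n/nQ) = 5.427e-21*-8.437 = -4.579e-20 J
Step 4: Convert to eV: -4.579e-20/1.602e-19 = -0.2858 eV

-0.2858


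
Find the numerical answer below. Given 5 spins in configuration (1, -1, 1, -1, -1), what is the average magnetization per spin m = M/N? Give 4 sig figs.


Step 1: Count up spins (+1): 2, down spins (-1): 3
Step 2: Total magnetization M = 2 - 3 = -1
Step 3: m = M/N = -1/5 = -0.2

-0.2


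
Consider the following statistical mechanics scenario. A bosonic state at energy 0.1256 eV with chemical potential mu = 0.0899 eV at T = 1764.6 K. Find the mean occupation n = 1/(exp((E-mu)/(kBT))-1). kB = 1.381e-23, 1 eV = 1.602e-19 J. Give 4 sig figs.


Step 1: (E - mu) = 0.0357 eV
Step 2: x = (E-mu)*eV/(kB*T) = 0.0357*1.602e-19/(1.381e-23*1764.6) = 0.2347
Step 3: exp(x) = 1.265
Step 4: n = 1/(exp(x)-1) = 3.781

3.781


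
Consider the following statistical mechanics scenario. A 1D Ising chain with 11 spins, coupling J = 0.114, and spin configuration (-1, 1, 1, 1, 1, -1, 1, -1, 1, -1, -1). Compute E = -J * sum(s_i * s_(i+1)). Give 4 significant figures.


Step 1: Nearest-neighbor products: -1, 1, 1, 1, -1, -1, -1, -1, -1, 1
Step 2: Sum of products = -2
Step 3: E = -0.114 * -2 = 0.228

0.228


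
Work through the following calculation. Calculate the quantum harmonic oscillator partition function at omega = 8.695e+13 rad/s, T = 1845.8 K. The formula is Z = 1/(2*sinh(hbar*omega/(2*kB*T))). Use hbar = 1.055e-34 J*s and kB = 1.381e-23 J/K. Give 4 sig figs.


Step 1: Compute x = hbar*omega/(kB*T) = 1.055e-34*8.695e+13/(1.381e-23*1845.8) = 0.3599
Step 2: x/2 = 0.1799
Step 3: sinh(x/2) = 0.1809
Step 4: Z = 1/(2*0.1809) = 2.764

2.764


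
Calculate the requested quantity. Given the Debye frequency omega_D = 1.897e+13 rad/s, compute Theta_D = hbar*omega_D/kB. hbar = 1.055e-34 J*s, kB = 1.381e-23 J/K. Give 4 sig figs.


Step 1: hbar*omega_D = 1.055e-34 * 1.897e+13 = 2.001e-21 J
Step 2: Theta_D = 2.001e-21 / 1.381e-23
Step 3: Theta_D = 144.9 K

144.9


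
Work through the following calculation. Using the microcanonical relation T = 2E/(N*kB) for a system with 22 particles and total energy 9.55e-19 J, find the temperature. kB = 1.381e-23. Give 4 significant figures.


Step 1: Numerator = 2*E = 2*9.55e-19 = 1.91e-18 J
Step 2: Denominator = N*kB = 22*1.381e-23 = 3.038e-22
Step 3: T = 1.91e-18 / 3.038e-22 = 6287 K

6287


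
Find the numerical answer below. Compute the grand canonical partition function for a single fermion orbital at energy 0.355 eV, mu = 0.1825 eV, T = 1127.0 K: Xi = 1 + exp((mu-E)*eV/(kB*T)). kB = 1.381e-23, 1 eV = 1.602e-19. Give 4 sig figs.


Step 1: (mu - E) = 0.1825 - 0.355 = -0.1725 eV
Step 2: x = (mu-E)*eV/(kB*T) = -0.1725*1.602e-19/(1.381e-23*1127.0) = -1.776
Step 3: exp(x) = 0.1694
Step 4: Xi = 1 + 0.1694 = 1.169

1.169


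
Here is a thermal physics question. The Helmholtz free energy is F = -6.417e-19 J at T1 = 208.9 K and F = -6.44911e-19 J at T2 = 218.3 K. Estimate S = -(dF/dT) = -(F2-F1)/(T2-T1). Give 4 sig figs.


Step 1: dF = F2 - F1 = -6.44911e-19 - (-6.417e-19) = -3.211e-21 J
Step 2: dT = T2 - T1 = 218.3 - 208.9 = 9.4 K
Step 3: S = -dF/dT = -(-3.211e-21)/9.4 = 3.416e-22 J/K

3.416e-22


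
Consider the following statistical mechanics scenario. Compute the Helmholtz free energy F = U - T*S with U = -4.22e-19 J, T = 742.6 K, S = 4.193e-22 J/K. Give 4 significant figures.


Step 1: T*S = 742.6 * 4.193e-22 = 3.114e-19 J
Step 2: F = U - T*S = -4.22e-19 - 3.114e-19
Step 3: F = -7.334e-19 J

-7.334e-19


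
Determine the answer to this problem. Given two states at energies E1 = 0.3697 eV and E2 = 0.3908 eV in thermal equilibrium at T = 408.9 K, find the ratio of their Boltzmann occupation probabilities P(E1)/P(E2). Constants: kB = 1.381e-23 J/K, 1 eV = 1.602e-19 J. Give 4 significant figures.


Step 1: Compute energy difference dE = E1 - E2 = 0.3697 - 0.3908 = -0.0211 eV
Step 2: Convert to Joules: dE_J = -0.0211 * 1.602e-19 = -3.38e-21 J
Step 3: Compute exponent = -dE_J / (kB * T) = -(-3.38e-21) / (1.381e-23 * 408.9) = 0.5986
Step 4: P(E1)/P(E2) = exp(0.5986) = 1.82

1.82


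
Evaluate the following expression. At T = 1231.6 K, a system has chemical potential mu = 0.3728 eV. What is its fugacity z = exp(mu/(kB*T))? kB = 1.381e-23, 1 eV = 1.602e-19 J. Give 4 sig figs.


Step 1: Convert mu to Joules: 0.3728*1.602e-19 = 5.972e-20 J
Step 2: kB*T = 1.381e-23*1231.6 = 1.701e-20 J
Step 3: mu/(kB*T) = 3.511
Step 4: z = exp(3.511) = 33.49

33.49


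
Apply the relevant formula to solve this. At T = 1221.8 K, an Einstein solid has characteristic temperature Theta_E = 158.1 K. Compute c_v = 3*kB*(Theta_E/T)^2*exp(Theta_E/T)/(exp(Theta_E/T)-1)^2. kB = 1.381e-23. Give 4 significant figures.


Step 1: x = Theta_E/T = 158.1/1221.8 = 0.1294
Step 2: x^2 = 0.01674
Step 3: exp(x) = 1.138
Step 4: c_v = 3*1.381e-23*0.01674*1.138/(1.138-1)^2 = 4.137e-23

4.137e-23


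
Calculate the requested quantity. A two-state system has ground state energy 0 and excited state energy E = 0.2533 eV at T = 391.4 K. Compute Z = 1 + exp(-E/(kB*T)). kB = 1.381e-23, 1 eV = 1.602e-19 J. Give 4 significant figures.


Step 1: Compute beta*E = E*eV/(kB*T) = 0.2533*1.602e-19/(1.381e-23*391.4) = 7.507
Step 2: exp(-beta*E) = exp(-7.507) = 0.0005491
Step 3: Z = 1 + 0.0005491 = 1.001

1.001


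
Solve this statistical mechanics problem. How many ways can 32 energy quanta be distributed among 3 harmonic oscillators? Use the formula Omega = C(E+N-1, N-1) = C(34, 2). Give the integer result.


Step 1: Use binomial coefficient C(34, 2)
Step 2: Numerator = 34! / 32!
Step 3: Denominator = 2!
Step 4: Omega = 561

561


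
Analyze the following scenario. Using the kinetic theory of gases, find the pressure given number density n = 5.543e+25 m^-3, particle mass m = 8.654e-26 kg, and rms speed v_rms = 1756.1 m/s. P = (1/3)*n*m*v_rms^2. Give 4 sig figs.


Step 1: v_rms^2 = 1756.1^2 = 3.084e+06
Step 2: n*m = 5.543e+25*8.654e-26 = 4.797
Step 3: P = (1/3)*4.797*3.084e+06 = 4.931e+06 Pa

4.931e+06


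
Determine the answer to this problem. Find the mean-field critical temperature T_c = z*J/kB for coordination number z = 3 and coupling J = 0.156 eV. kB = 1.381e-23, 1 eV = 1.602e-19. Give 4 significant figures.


Step 1: z*J = 3*0.156 = 0.468 eV
Step 2: Convert to Joules: 0.468*1.602e-19 = 7.497e-20 J
Step 3: T_c = 7.497e-20 / 1.381e-23 = 5429 K

5429


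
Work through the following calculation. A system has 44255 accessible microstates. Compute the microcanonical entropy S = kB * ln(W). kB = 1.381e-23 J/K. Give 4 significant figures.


Step 1: ln(W) = ln(44255) = 10.7
Step 2: S = kB * ln(W) = 1.381e-23 * 10.7
Step 3: S = 1.477e-22 J/K

1.477e-22


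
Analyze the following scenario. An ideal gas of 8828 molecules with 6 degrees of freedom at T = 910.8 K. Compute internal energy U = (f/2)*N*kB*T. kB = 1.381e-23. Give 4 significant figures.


Step 1: f/2 = 6/2 = 3.0
Step 2: N*kB*T = 8828*1.381e-23*910.8 = 1.11e-16
Step 3: U = 3.0 * 1.11e-16 = 3.331e-16 J

3.331e-16


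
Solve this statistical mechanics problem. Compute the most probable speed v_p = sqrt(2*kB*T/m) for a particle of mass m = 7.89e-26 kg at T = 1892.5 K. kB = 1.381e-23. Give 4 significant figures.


Step 1: Numerator = 2*kB*T = 2*1.381e-23*1892.5 = 5.227e-20
Step 2: Ratio = 5.227e-20 / 7.89e-26 = 6.625e+05
Step 3: v_p = sqrt(6.625e+05) = 813.9 m/s

813.9


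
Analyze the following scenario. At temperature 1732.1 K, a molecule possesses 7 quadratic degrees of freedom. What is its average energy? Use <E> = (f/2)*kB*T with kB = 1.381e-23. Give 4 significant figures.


Step 1: f/2 = 7/2 = 3.5
Step 2: kB*T = 1.381e-23 * 1732.1 = 2.392e-20
Step 3: <E> = 3.5 * 2.392e-20 = 8.372e-20 J

8.372e-20


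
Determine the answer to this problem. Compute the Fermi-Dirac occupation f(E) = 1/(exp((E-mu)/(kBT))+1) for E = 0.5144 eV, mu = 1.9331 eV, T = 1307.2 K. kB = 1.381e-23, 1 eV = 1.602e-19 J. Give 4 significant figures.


Step 1: (E - mu) = 0.5144 - 1.9331 = -1.419 eV
Step 2: Convert: (E-mu)*eV = -2.273e-19 J
Step 3: x = (E-mu)*eV/(kB*T) = -12.59
Step 4: f = 1/(exp(-12.59)+1) = 1

1
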